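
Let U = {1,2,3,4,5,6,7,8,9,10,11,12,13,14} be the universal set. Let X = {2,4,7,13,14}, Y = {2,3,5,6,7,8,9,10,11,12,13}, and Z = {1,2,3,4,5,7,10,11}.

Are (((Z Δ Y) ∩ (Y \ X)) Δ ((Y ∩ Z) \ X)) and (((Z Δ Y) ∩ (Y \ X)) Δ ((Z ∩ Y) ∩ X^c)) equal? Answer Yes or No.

Yes

Z Δ Y = {1,4,6,8,9,12,13}
Y \ X = {3,5,6,8,9,10,11,12}
(Z Δ Y) ∩ (Y \ X) = {6,8,9,12}
Y ∩ Z = {2,3,5,7,10,11}
(Y ∩ Z) \ X = {3,5,10,11}
((Z Δ Y) ∩ (Y \ X)) Δ ((Y ∩ Z) \ X) = {3,5,6,8,9,10,11,12}
Z ∩ Y = {2,3,5,7,10,11}
X^c = {1,3,5,6,8,9,10,11,12}
(Z ∩ Y) ∩ X^c = {3,5,10,11}
((Z Δ Y) ∩ (Y \ X)) Δ ((Z ∩ Y) ∩ X^c) = {3,5,6,8,9,10,11,12}
Both equal {3,5,6,8,9,10,11,12}, so ((Z Δ Y) ∩ (Y \ X)) Δ ((Y ∩ Z) \ X) = ((Z Δ Y) ∩ (Y \ X)) Δ ((Z ∩ Y) ∩ X^c).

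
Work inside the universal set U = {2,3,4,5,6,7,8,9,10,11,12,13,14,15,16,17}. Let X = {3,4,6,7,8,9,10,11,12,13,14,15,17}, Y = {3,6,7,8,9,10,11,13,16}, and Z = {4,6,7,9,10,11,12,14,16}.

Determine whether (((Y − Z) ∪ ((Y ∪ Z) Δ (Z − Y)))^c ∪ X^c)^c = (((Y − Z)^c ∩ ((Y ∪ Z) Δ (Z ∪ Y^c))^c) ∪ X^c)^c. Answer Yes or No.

No

Y − Z = {3,8,13}
Y ∪ Z = {3,4,6,7,8,9,10,11,12,13,14,16}
Z − Y = {4,12,14}
(Y ∪ Z) Δ (Z − Y) = {3,6,7,8,9,10,11,13,16}
(Y − Z) ∪ ((Y ∪ Z) Δ (Z − Y)) = {3,6,7,8,9,10,11,13,16}
((Y − Z) ∪ ((Y ∪ Z) Δ (Z − Y)))^c = {2,4,5,12,14,15,17}
X^c = {2,5,16}
((Y − Z) ∪ ((Y ∪ Z) Δ (Z − Y)))^c ∪ X^c = {2,4,5,12,14,15,16,17}
(((Y − Z) ∪ ((Y ∪ Z) Δ (Z − Y)))^c ∪ X^c)^c = {3,6,7,8,9,10,11,13}
(Y − Z)^c = {2,4,5,6,7,9,10,11,12,14,15,16,17}
Y^c = {2,4,5,12,14,15,17}
Z ∪ Y^c = {2,4,5,6,7,9,10,11,12,14,15,16,17}
(Y ∪ Z) Δ (Z ∪ Y^c) = {2,3,5,8,13,15,17}
((Y ∪ Z) Δ (Z ∪ Y^c))^c = {4,6,7,9,10,11,12,14,16}
(Y − Z)^c ∩ ((Y ∪ Z) Δ (Z ∪ Y^c))^c = {4,6,7,9,10,11,12,14,16}
((Y − Z)^c ∩ ((Y ∪ Z) Δ (Z ∪ Y^c))^c) ∪ X^c = {2,4,5,6,7,9,10,11,12,14,16}
(((Y − Z)^c ∩ ((Y ∪ Z) Δ (Z ∪ Y^c))^c) ∪ X^c)^c = {3,8,13,15,17}
6 ∈ (((Y − Z) ∪ ((Y ∪ Z) Δ (Z − Y)))^c ∪ X^c)^c but 6 ∉ (((Y − Z)^c ∩ ((Y ∪ Z) Δ (Z ∪ Y^c))^c) ∪ X^c)^c, so they differ.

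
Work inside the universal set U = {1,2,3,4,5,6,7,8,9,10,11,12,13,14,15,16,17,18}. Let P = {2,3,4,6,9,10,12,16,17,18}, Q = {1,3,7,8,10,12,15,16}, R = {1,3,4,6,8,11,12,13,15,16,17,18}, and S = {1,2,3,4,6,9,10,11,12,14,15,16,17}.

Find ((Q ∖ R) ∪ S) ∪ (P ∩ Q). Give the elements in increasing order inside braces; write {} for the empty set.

{1,2,3,4,6,7,9,10,11,12,14,15,16,17}

Q ∖ R = {7,10}
(Q ∖ R) ∪ S = {1,2,3,4,6,7,9,10,11,12,14,15,16,17}
P ∩ Q = {3,10,12,16}
((Q ∖ R) ∪ S) ∪ (P ∩ Q) = {1,2,3,4,6,7,9,10,11,12,14,15,16,17}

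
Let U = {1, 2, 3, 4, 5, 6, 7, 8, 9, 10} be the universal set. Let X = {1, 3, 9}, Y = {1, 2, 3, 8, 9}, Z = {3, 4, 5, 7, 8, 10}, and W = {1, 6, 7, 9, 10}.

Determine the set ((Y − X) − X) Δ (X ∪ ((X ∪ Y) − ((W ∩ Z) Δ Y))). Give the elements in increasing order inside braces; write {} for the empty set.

{1, 2, 3, 8, 9}

Y − X = {2, 8}
(Y − X) − X = {2, 8}
X ∪ Y = {1, 2, 3, 8, 9}
W ∩ Z = {7, 10}
(W ∩ Z) Δ Y = {1, 2, 3, 7, 8, 9, 10}
(X ∪ Y) − ((W ∩ Z) Δ Y) = {}
X ∪ ((X ∪ Y) − ((W ∩ Z) Δ Y)) = {1, 3, 9}
((Y − X) − X) Δ (X ∪ ((X ∪ Y) − ((W ∩ Z) Δ Y))) = {1, 2, 3, 8, 9}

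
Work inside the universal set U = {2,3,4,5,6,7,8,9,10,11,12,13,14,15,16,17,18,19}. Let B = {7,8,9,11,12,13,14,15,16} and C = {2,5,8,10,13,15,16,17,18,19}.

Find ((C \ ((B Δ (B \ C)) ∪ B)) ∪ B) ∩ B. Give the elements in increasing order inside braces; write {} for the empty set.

B \ C = {7,9,11,12,14}
B Δ (B \ C) = {8,13,15,16}
(B Δ (B \ C)) ∪ B = {7,8,9,11,12,13,14,15,16}
C \ ((B Δ (B \ C)) ∪ B) = {2,5,10,17,18,19}
(C \ ((B Δ (B \ C)) ∪ B)) ∪ B = {2,5,7,8,9,10,11,12,13,14,15,16,17,18,19}
((C \ ((B Δ (B \ C)) ∪ B)) ∪ B) ∩ B = {7,8,9,11,12,13,14,15,16}

{7,8,9,11,12,13,14,15,16}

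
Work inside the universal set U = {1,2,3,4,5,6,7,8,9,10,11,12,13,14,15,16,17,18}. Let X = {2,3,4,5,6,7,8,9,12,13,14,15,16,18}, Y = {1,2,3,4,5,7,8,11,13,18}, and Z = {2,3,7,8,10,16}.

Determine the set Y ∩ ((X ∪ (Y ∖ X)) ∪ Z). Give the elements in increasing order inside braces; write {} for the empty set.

{1,2,3,4,5,7,8,11,13,18}

Y ∖ X = {1,11}
X ∪ (Y ∖ X) = {1,2,3,4,5,6,7,8,9,11,12,13,14,15,16,18}
(X ∪ (Y ∖ X)) ∪ Z = {1,2,3,4,5,6,7,8,9,10,11,12,13,14,15,16,18}
Y ∩ ((X ∪ (Y ∖ X)) ∪ Z) = {1,2,3,4,5,7,8,11,13,18}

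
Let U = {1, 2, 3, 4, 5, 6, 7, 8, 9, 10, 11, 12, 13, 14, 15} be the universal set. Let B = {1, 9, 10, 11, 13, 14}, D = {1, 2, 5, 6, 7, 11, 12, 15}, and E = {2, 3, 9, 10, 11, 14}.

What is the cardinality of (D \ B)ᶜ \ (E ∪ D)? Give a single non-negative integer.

3

D \ B = {2, 5, 6, 7, 12, 15}
(D \ B)ᶜ = {1, 3, 4, 8, 9, 10, 11, 13, 14}
E ∪ D = {1, 2, 3, 5, 6, 7, 9, 10, 11, 12, 14, 15}
(D \ B)ᶜ \ (E ∪ D) = {4, 8, 13}
|(D \ B)ᶜ \ (E ∪ D)| = 3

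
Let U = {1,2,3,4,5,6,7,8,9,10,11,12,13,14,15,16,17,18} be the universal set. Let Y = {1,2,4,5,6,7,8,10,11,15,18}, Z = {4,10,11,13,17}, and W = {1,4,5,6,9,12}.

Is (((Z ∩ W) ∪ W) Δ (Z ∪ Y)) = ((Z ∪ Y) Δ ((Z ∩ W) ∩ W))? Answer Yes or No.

No

Z ∩ W = {4}
(Z ∩ W) ∪ W = {1,4,5,6,9,12}
Z ∪ Y = {1,2,4,5,6,7,8,10,11,13,15,17,18}
((Z ∩ W) ∪ W) Δ (Z ∪ Y) = {2,7,8,9,10,11,12,13,15,17,18}
(Z ∩ W) ∩ W = {4}
(Z ∪ Y) Δ ((Z ∩ W) ∩ W) = {1,2,5,6,7,8,10,11,13,15,17,18}
1 ∈ (Z ∪ Y) Δ ((Z ∩ W) ∩ W) but 1 ∉ ((Z ∩ W) ∪ W) Δ (Z ∪ Y), so they differ.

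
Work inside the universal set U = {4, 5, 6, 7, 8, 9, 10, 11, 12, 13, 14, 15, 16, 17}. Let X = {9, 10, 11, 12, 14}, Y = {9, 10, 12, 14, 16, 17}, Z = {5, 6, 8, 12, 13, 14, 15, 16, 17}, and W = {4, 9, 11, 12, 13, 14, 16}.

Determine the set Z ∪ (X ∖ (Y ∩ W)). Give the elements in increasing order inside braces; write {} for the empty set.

Y ∩ W = {9, 12, 14, 16}
X ∖ (Y ∩ W) = {10, 11}
Z ∪ (X ∖ (Y ∩ W)) = {5, 6, 8, 10, 11, 12, 13, 14, 15, 16, 17}

{5, 6, 8, 10, 11, 12, 13, 14, 15, 16, 17}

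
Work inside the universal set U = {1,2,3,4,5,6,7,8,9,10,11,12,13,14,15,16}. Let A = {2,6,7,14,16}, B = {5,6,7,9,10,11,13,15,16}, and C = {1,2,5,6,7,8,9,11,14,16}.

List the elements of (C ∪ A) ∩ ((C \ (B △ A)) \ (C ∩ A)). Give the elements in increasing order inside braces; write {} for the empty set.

{1,8}

C ∪ A = {1,2,5,6,7,8,9,11,14,16}
B △ A = {2,5,9,10,11,13,14,15}
C \ (B △ A) = {1,6,7,8,16}
C ∩ A = {2,6,7,14,16}
(C \ (B △ A)) \ (C ∩ A) = {1,8}
(C ∪ A) ∩ ((C \ (B △ A)) \ (C ∩ A)) = {1,8}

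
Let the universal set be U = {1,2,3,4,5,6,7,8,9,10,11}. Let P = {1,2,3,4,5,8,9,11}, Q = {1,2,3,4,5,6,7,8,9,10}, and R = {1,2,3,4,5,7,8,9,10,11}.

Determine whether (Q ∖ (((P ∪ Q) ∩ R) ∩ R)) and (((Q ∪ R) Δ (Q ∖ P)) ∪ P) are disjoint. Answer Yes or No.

P ∪ Q = {1,2,3,4,5,6,7,8,9,10,11}
(P ∪ Q) ∩ R = {1,2,3,4,5,7,8,9,10,11}
((P ∪ Q) ∩ R) ∩ R = {1,2,3,4,5,7,8,9,10,11}
Q ∖ (((P ∪ Q) ∩ R) ∩ R) = {6}
Q ∪ R = {1,2,3,4,5,6,7,8,9,10,11}
Q ∖ P = {6,7,10}
(Q ∪ R) Δ (Q ∖ P) = {1,2,3,4,5,8,9,11}
((Q ∪ R) Δ (Q ∖ P)) ∪ P = {1,2,3,4,5,8,9,11}
{6} and {1,2,3,4,5,8,9,11} share no elements.

Yes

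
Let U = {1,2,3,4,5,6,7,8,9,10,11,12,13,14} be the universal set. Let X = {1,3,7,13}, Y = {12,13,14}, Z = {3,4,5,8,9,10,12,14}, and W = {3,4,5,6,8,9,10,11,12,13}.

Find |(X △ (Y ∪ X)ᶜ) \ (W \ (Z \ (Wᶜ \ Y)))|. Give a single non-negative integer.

Y ∪ X = {1,3,7,12,13,14}
(Y ∪ X)ᶜ = {2,4,5,6,8,9,10,11}
X △ (Y ∪ X)ᶜ = {1,2,3,4,5,6,7,8,9,10,11,13}
Wᶜ = {1,2,7,14}
Wᶜ \ Y = {1,2,7}
Z \ (Wᶜ \ Y) = {3,4,5,8,9,10,12,14}
W \ (Z \ (Wᶜ \ Y)) = {6,11,13}
(X △ (Y ∪ X)ᶜ) \ (W \ (Z \ (Wᶜ \ Y))) = {1,2,3,4,5,7,8,9,10}
|(X △ (Y ∪ X)ᶜ) \ (W \ (Z \ (Wᶜ \ Y)))| = 9

9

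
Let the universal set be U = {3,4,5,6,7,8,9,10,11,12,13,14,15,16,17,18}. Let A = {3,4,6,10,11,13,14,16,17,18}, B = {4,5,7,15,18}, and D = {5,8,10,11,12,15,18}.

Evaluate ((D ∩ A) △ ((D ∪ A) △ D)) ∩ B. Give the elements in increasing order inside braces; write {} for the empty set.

D ∩ A = {10,11,18}
D ∪ A = {3,4,5,6,8,10,11,12,13,14,15,16,17,18}
(D ∪ A) △ D = {3,4,6,13,14,16,17}
(D ∩ A) △ ((D ∪ A) △ D) = {3,4,6,10,11,13,14,16,17,18}
((D ∩ A) △ ((D ∪ A) △ D)) ∩ B = {4,18}

{4,18}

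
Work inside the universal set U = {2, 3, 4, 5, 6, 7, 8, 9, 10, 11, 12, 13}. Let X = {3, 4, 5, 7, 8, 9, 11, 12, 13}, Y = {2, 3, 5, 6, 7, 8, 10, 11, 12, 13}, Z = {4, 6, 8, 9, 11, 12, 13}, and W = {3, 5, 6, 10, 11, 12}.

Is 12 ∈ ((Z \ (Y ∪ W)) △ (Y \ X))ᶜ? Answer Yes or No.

12 ∈ Y and 12 ∈ W, so 12 ∈ Y ∪ W
12 ∈ Z and 12 ∈ (Y ∪ W), so 12 ∉ Z \ (Y ∪ W)
12 ∈ Y and 12 ∈ X, so 12 ∉ Y \ X
12 ∉ (Z \ (Y ∪ W)) and 12 ∉ (Y \ X), so 12 ∉ (Z \ (Y ∪ W)) △ (Y \ X)
12 ∈ ((Z \ (Y ∪ W)) △ (Y \ X))ᶜ since 12 ∉ ((Z \ (Y ∪ W)) △ (Y \ X))

Yes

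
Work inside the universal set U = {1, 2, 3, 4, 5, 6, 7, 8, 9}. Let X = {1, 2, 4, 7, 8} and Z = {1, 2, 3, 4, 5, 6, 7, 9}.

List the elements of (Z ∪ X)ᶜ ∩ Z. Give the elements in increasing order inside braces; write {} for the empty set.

{}

Z ∪ X = {1, 2, 3, 4, 5, 6, 7, 8, 9}
(Z ∪ X)ᶜ = {}
(Z ∪ X)ᶜ ∩ Z = {}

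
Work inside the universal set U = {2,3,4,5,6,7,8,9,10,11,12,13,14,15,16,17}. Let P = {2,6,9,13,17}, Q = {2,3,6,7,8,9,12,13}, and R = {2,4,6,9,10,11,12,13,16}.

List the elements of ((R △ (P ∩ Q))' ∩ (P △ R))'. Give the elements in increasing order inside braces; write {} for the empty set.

{2,3,4,5,6,7,8,9,10,11,12,13,14,15,16}

P ∩ Q = {2,6,9,13}
R △ (P ∩ Q) = {4,10,11,12,16}
(R △ (P ∩ Q))' = {2,3,5,6,7,8,9,13,14,15,17}
P △ R = {4,10,11,12,16,17}
(R △ (P ∩ Q))' ∩ (P △ R) = {17}
((R △ (P ∩ Q))' ∩ (P △ R))' = {2,3,4,5,6,7,8,9,10,11,12,13,14,15,16}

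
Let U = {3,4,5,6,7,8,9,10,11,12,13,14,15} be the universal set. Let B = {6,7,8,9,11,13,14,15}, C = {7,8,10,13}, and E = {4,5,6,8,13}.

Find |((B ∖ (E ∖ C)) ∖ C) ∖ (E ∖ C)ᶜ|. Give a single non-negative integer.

E ∖ C = {4,5,6}
B ∖ (E ∖ C) = {7,8,9,11,13,14,15}
(B ∖ (E ∖ C)) ∖ C = {9,11,14,15}
(E ∖ C)ᶜ = {3,7,8,9,10,11,12,13,14,15}
((B ∖ (E ∖ C)) ∖ C) ∖ (E ∖ C)ᶜ = {}
|((B ∖ (E ∖ C)) ∖ C) ∖ (E ∖ C)ᶜ| = 0

0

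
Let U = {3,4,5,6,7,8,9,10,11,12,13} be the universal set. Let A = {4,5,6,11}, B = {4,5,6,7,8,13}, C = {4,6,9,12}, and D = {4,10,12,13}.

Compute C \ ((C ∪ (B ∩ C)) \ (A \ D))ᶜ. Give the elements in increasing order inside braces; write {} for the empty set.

B ∩ C = {4,6}
C ∪ (B ∩ C) = {4,6,9,12}
A \ D = {5,6,11}
(C ∪ (B ∩ C)) \ (A \ D) = {4,9,12}
((C ∪ (B ∩ C)) \ (A \ D))ᶜ = {3,5,6,7,8,10,11,13}
C \ ((C ∪ (B ∩ C)) \ (A \ D))ᶜ = {4,9,12}

{4,9,12}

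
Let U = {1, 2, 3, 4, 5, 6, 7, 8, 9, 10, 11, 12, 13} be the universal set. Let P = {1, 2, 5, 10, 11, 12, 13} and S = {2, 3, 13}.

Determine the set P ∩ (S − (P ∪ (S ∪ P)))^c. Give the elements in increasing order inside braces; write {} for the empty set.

{1, 2, 5, 10, 11, 12, 13}

S ∪ P = {1, 2, 3, 5, 10, 11, 12, 13}
P ∪ (S ∪ P) = {1, 2, 3, 5, 10, 11, 12, 13}
S − (P ∪ (S ∪ P)) = {}
(S − (P ∪ (S ∪ P)))^c = {1, 2, 3, 4, 5, 6, 7, 8, 9, 10, 11, 12, 13}
P ∩ (S − (P ∪ (S ∪ P)))^c = {1, 2, 5, 10, 11, 12, 13}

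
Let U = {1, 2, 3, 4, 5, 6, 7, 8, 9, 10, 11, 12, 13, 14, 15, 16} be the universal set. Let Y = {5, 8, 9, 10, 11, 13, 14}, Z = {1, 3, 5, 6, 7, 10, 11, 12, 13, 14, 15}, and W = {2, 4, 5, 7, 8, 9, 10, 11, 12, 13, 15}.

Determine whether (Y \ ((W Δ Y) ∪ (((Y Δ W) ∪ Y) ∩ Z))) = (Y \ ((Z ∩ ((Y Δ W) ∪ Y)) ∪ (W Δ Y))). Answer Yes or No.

W Δ Y = {2, 4, 7, 12, 14, 15}
Y Δ W = {2, 4, 7, 12, 14, 15}
(Y Δ W) ∪ Y = {2, 4, 5, 7, 8, 9, 10, 11, 12, 13, 14, 15}
((Y Δ W) ∪ Y) ∩ Z = {5, 7, 10, 11, 12, 13, 14, 15}
(W Δ Y) ∪ (((Y Δ W) ∪ Y) ∩ Z) = {2, 4, 5, 7, 10, 11, 12, 13, 14, 15}
Y \ ((W Δ Y) ∪ (((Y Δ W) ∪ Y) ∩ Z)) = {8, 9}
Z ∩ ((Y Δ W) ∪ Y) = {5, 7, 10, 11, 12, 13, 14, 15}
(Z ∩ ((Y Δ W) ∪ Y)) ∪ (W Δ Y) = {2, 4, 5, 7, 10, 11, 12, 13, 14, 15}
Y \ ((Z ∩ ((Y Δ W) ∪ Y)) ∪ (W Δ Y)) = {8, 9}
Both equal {8, 9}, so Y \ ((W Δ Y) ∪ (((Y Δ W) ∪ Y) ∩ Z)) = Y \ ((Z ∩ ((Y Δ W) ∪ Y)) ∪ (W Δ Y)).

Yes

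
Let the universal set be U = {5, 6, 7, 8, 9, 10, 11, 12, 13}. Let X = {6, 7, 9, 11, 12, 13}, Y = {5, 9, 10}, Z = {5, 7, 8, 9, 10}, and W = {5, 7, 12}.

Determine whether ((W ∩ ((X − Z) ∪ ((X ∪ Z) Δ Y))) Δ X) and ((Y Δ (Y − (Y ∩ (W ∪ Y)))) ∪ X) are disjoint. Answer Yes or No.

No

X − Z = {6, 11, 12, 13}
X ∪ Z = {5, 6, 7, 8, 9, 10, 11, 12, 13}
(X ∪ Z) Δ Y = {6, 7, 8, 11, 12, 13}
(X − Z) ∪ ((X ∪ Z) Δ Y) = {6, 7, 8, 11, 12, 13}
W ∩ ((X − Z) ∪ ((X ∪ Z) Δ Y)) = {7, 12}
(W ∩ ((X − Z) ∪ ((X ∪ Z) Δ Y))) Δ X = {6, 9, 11, 13}
W ∪ Y = {5, 7, 9, 10, 12}
Y ∩ (W ∪ Y) = {5, 9, 10}
Y − (Y ∩ (W ∪ Y)) = {}
Y Δ (Y − (Y ∩ (W ∪ Y))) = {5, 9, 10}
(Y Δ (Y − (Y ∩ (W ∪ Y)))) ∪ X = {5, 6, 7, 9, 10, 11, 12, 13}
6 lies in both, so they are not disjoint.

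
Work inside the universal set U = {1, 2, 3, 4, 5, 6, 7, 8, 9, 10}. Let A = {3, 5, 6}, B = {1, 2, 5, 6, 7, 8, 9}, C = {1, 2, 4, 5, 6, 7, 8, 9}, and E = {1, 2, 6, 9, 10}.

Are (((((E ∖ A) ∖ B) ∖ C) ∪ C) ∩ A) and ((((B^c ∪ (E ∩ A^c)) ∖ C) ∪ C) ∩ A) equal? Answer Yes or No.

No

E ∖ A = {1, 2, 9, 10}
(E ∖ A) ∖ B = {10}
((E ∖ A) ∖ B) ∖ C = {10}
(((E ∖ A) ∖ B) ∖ C) ∪ C = {1, 2, 4, 5, 6, 7, 8, 9, 10}
((((E ∖ A) ∖ B) ∖ C) ∪ C) ∩ A = {5, 6}
B^c = {3, 4, 10}
A^c = {1, 2, 4, 7, 8, 9, 10}
E ∩ A^c = {1, 2, 9, 10}
B^c ∪ (E ∩ A^c) = {1, 2, 3, 4, 9, 10}
(B^c ∪ (E ∩ A^c)) ∖ C = {3, 10}
((B^c ∪ (E ∩ A^c)) ∖ C) ∪ C = {1, 2, 3, 4, 5, 6, 7, 8, 9, 10}
(((B^c ∪ (E ∩ A^c)) ∖ C) ∪ C) ∩ A = {3, 5, 6}
3 ∈ (((B^c ∪ (E ∩ A^c)) ∖ C) ∪ C) ∩ A but 3 ∉ ((((E ∖ A) ∖ B) ∖ C) ∪ C) ∩ A, so they differ.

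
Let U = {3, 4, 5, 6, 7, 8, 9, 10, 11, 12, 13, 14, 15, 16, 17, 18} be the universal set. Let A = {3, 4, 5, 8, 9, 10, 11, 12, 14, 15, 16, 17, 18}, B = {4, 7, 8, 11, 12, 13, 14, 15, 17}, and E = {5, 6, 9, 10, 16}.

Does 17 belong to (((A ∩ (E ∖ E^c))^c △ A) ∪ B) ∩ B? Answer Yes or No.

Yes

17 ∉ E, so 17 ∈ E^c
17 ∉ E and 17 ∈ E^c, so 17 ∉ E ∖ E^c
17 ∈ A and 17 ∉ (E ∖ E^c), so 17 ∉ A ∩ (E ∖ E^c)
17 ∈ (A ∩ (E ∖ E^c))^c since 17 ∉ (A ∩ (E ∖ E^c))
17 ∈ (A ∩ (E ∖ E^c))^c and 17 ∈ A, so 17 ∉ (A ∩ (E ∖ E^c))^c △ A
17 ∉ ((A ∩ (E ∖ E^c))^c △ A) and 17 ∈ B, so 17 ∈ ((A ∩ (E ∖ E^c))^c △ A) ∪ B
17 ∈ (((A ∩ (E ∖ E^c))^c △ A) ∪ B) and 17 ∈ B, so 17 ∈ (((A ∩ (E ∖ E^c))^c △ A) ∪ B) ∩ B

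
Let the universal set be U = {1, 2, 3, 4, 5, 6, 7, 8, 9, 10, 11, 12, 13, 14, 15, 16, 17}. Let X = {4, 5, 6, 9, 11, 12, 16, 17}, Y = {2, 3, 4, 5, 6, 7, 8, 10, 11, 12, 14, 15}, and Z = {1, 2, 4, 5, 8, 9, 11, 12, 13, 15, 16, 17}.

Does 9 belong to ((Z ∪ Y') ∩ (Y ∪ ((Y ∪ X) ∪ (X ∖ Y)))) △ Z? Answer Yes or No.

No

9 ∉ Y, so 9 ∈ Y'
9 ∈ Z and 9 ∈ Y', so 9 ∈ Z ∪ Y'
9 ∉ Y and 9 ∈ X, so 9 ∈ Y ∪ X
9 ∈ X and 9 ∉ Y, so 9 ∈ X ∖ Y
9 ∈ (Y ∪ X) and 9 ∈ (X ∖ Y), so 9 ∈ (Y ∪ X) ∪ (X ∖ Y)
9 ∉ Y and 9 ∈ ((Y ∪ X) ∪ (X ∖ Y)), so 9 ∈ Y ∪ ((Y ∪ X) ∪ (X ∖ Y))
9 ∈ (Z ∪ Y') and 9 ∈ (Y ∪ ((Y ∪ X) ∪ (X ∖ Y))), so 9 ∈ (Z ∪ Y') ∩ (Y ∪ ((Y ∪ X) ∪ (X ∖ Y)))
9 ∈ ((Z ∪ Y') ∩ (Y ∪ ((Y ∪ X) ∪ (X ∖ Y)))) and 9 ∈ Z, so 9 ∉ ((Z ∪ Y') ∩ (Y ∪ ((Y ∪ X) ∪ (X ∖ Y)))) △ Z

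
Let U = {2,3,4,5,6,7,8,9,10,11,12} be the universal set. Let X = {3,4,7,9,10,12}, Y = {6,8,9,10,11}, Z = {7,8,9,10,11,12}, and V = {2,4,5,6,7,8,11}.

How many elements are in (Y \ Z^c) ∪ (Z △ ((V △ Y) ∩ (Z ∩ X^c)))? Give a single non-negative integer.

6

Z^c = {2,3,4,5,6}
Y \ Z^c = {8,9,10,11}
V △ Y = {2,4,5,7,9,10}
X^c = {2,5,6,8,11}
Z ∩ X^c = {8,11}
(V △ Y) ∩ (Z ∩ X^c) = {}
Z △ ((V △ Y) ∩ (Z ∩ X^c)) = {7,8,9,10,11,12}
(Y \ Z^c) ∪ (Z △ ((V △ Y) ∩ (Z ∩ X^c))) = {7,8,9,10,11,12}
|(Y \ Z^c) ∪ (Z △ ((V △ Y) ∩ (Z ∩ X^c)))| = 6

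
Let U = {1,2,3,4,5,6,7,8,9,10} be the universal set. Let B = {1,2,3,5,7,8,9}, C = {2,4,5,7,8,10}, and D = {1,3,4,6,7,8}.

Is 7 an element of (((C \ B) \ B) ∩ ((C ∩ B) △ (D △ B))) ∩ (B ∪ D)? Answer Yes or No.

7 ∈ C and 7 ∈ B, so 7 ∉ C \ B
7 ∉ (C \ B) and 7 ∈ B, so 7 ∉ (C \ B) \ B
7 ∈ C and 7 ∈ B, so 7 ∈ C ∩ B
7 ∈ D and 7 ∈ B, so 7 ∉ D △ B
7 ∈ (C ∩ B) and 7 ∉ (D △ B), so 7 ∈ (C ∩ B) △ (D △ B)
7 ∉ ((C \ B) \ B) and 7 ∈ ((C ∩ B) △ (D △ B)), so 7 ∉ ((C \ B) \ B) ∩ ((C ∩ B) △ (D △ B))
7 ∈ B and 7 ∈ D, so 7 ∈ B ∪ D
7 ∉ (((C \ B) \ B) ∩ ((C ∩ B) △ (D △ B))) and 7 ∈ (B ∪ D), so 7 ∉ (((C \ B) \ B) ∩ ((C ∩ B) △ (D △ B))) ∩ (B ∪ D)

No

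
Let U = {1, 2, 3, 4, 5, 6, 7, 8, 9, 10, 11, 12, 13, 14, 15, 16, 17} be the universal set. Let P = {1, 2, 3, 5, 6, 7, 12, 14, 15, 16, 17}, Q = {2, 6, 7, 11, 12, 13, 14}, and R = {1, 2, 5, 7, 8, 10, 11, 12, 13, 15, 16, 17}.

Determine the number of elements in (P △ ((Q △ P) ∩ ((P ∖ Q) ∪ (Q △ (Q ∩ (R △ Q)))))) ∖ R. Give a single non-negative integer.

2

Q △ P = {1, 3, 5, 11, 13, 15, 16, 17}
P ∖ Q = {1, 3, 5, 15, 16, 17}
R △ Q = {1, 5, 6, 8, 10, 14, 15, 16, 17}
Q ∩ (R △ Q) = {6, 14}
Q △ (Q ∩ (R △ Q)) = {2, 7, 11, 12, 13}
(P ∖ Q) ∪ (Q △ (Q ∩ (R △ Q))) = {1, 2, 3, 5, 7, 11, 12, 13, 15, 16, 17}
(Q △ P) ∩ ((P ∖ Q) ∪ (Q △ (Q ∩ (R △ Q)))) = {1, 3, 5, 11, 13, 15, 16, 17}
P △ ((Q △ P) ∩ ((P ∖ Q) ∪ (Q △ (Q ∩ (R △ Q))))) = {2, 6, 7, 11, 12, 13, 14}
(P △ ((Q △ P) ∩ ((P ∖ Q) ∪ (Q △ (Q ∩ (R △ Q)))))) ∖ R = {6, 14}
|(P △ ((Q △ P) ∩ ((P ∖ Q) ∪ (Q △ (Q ∩ (R △ Q)))))) ∖ R| = 2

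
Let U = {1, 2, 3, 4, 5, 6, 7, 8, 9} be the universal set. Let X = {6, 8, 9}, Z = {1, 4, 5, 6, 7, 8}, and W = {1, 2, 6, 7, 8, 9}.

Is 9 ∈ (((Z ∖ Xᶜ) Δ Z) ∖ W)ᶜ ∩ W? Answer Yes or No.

Yes

9 ∈ X, so 9 ∉ Xᶜ
9 ∉ Z and 9 ∉ Xᶜ, so 9 ∉ Z ∖ Xᶜ
9 ∉ (Z ∖ Xᶜ) and 9 ∉ Z, so 9 ∉ (Z ∖ Xᶜ) Δ Z
9 ∉ ((Z ∖ Xᶜ) Δ Z) and 9 ∈ W, so 9 ∉ ((Z ∖ Xᶜ) Δ Z) ∖ W
9 ∈ (((Z ∖ Xᶜ) Δ Z) ∖ W)ᶜ since 9 ∉ (((Z ∖ Xᶜ) Δ Z) ∖ W)
9 ∈ (((Z ∖ Xᶜ) Δ Z) ∖ W)ᶜ and 9 ∈ W, so 9 ∈ (((Z ∖ Xᶜ) Δ Z) ∖ W)ᶜ ∩ W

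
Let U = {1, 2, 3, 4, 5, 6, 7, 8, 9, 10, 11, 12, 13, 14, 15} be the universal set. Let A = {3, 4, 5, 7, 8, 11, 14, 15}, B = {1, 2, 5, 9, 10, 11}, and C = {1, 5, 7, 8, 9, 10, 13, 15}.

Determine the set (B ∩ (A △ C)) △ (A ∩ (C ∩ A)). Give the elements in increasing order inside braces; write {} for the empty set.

{1, 5, 7, 8, 9, 10, 11, 15}

A △ C = {1, 3, 4, 9, 10, 11, 13, 14}
B ∩ (A △ C) = {1, 9, 10, 11}
C ∩ A = {5, 7, 8, 15}
A ∩ (C ∩ A) = {5, 7, 8, 15}
(B ∩ (A △ C)) △ (A ∩ (C ∩ A)) = {1, 5, 7, 8, 9, 10, 11, 15}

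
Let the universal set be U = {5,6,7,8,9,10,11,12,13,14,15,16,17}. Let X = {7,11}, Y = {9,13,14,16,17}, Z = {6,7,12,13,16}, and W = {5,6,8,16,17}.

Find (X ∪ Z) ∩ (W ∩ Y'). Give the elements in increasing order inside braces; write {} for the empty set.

X ∪ Z = {6,7,11,12,13,16}
Y' = {5,6,7,8,10,11,12,15}
W ∩ Y' = {5,6,8}
(X ∪ Z) ∩ (W ∩ Y') = {6}

{6}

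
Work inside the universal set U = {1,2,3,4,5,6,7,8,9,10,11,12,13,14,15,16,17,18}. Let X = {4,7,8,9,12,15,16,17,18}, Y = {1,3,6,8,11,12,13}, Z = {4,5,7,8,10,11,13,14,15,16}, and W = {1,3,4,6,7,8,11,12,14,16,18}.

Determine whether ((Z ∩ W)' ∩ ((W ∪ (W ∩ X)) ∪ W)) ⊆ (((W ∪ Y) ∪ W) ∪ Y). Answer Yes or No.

Yes

Z ∩ W = {4,7,8,11,14,16}
(Z ∩ W)' = {1,2,3,5,6,9,10,12,13,15,17,18}
W ∩ X = {4,7,8,12,16,18}
W ∪ (W ∩ X) = {1,3,4,6,7,8,11,12,14,16,18}
(W ∪ (W ∩ X)) ∪ W = {1,3,4,6,7,8,11,12,14,16,18}
(Z ∩ W)' ∩ ((W ∪ (W ∩ X)) ∪ W) = {1,3,6,12,18}
W ∪ Y = {1,3,4,6,7,8,11,12,13,14,16,18}
(W ∪ Y) ∪ W = {1,3,4,6,7,8,11,12,13,14,16,18}
((W ∪ Y) ∪ W) ∪ Y = {1,3,4,6,7,8,11,12,13,14,16,18}
Every element of {1,3,6,12,18} is in {1,3,4,6,7,8,11,12,13,14,16,18}, so (Z ∩ W)' ∩ ((W ∪ (W ∩ X)) ∪ W) ⊆ ((W ∪ Y) ∪ W) ∪ Y.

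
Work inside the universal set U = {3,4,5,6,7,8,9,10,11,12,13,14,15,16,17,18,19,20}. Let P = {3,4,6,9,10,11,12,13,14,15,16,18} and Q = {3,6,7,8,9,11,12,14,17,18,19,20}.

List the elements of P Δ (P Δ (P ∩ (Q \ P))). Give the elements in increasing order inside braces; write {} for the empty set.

{}

Q \ P = {7,8,17,19,20}
P ∩ (Q \ P) = {}
P Δ (P ∩ (Q \ P)) = {3,4,6,9,10,11,12,13,14,15,16,18}
P Δ (P Δ (P ∩ (Q \ P))) = {}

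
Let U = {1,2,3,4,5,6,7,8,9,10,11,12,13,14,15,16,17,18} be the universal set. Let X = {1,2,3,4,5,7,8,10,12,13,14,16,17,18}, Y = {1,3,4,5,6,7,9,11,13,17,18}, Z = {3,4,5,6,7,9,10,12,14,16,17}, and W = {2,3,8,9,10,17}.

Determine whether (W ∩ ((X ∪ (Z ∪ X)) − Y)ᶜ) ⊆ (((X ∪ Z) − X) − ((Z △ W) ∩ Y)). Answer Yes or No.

Z ∪ X = {1,2,3,4,5,6,7,8,9,10,12,13,14,16,17,18}
X ∪ (Z ∪ X) = {1,2,3,4,5,6,7,8,9,10,12,13,14,16,17,18}
(X ∪ (Z ∪ X)) − Y = {2,8,10,12,14,16}
((X ∪ (Z ∪ X)) − Y)ᶜ = {1,3,4,5,6,7,9,11,13,15,17,18}
W ∩ ((X ∪ (Z ∪ X)) − Y)ᶜ = {3,9,17}
X ∪ Z = {1,2,3,4,5,6,7,8,9,10,12,13,14,16,17,18}
(X ∪ Z) − X = {6,9}
Z △ W = {2,4,5,6,7,8,12,14,16}
(Z △ W) ∩ Y = {4,5,6,7}
((X ∪ Z) − X) − ((Z △ W) ∩ Y) = {9}
3 ∈ W ∩ ((X ∪ (Z ∪ X)) − Y)ᶜ but 3 ∉ ((X ∪ Z) − X) − ((Z △ W) ∩ Y), so the inclusion fails.

No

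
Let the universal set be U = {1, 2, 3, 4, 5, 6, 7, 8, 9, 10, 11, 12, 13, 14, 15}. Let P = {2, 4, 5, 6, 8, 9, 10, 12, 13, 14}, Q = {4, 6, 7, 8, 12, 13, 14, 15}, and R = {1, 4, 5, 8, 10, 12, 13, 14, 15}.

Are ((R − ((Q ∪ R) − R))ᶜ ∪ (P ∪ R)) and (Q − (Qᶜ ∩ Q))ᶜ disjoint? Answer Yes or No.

Q ∪ R = {1, 4, 5, 6, 7, 8, 10, 12, 13, 14, 15}
(Q ∪ R) − R = {6, 7}
R − ((Q ∪ R) − R) = {1, 4, 5, 8, 10, 12, 13, 14, 15}
(R − ((Q ∪ R) − R))ᶜ = {2, 3, 6, 7, 9, 11}
P ∪ R = {1, 2, 4, 5, 6, 8, 9, 10, 12, 13, 14, 15}
(R − ((Q ∪ R) − R))ᶜ ∪ (P ∪ R) = {1, 2, 3, 4, 5, 6, 7, 8, 9, 10, 11, 12, 13, 14, 15}
Qᶜ = {1, 2, 3, 5, 9, 10, 11}
Qᶜ ∩ Q = {}
Q − (Qᶜ ∩ Q) = {4, 6, 7, 8, 12, 13, 14, 15}
(Q − (Qᶜ ∩ Q))ᶜ = {1, 2, 3, 5, 9, 10, 11}
1 lies in both, so they are not disjoint.

No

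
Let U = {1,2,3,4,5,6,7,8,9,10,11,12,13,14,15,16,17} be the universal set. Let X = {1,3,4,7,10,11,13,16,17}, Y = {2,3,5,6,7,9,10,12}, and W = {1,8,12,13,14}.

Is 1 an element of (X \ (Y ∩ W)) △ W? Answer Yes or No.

No

1 ∉ Y and 1 ∈ W, so 1 ∉ Y ∩ W
1 ∈ X and 1 ∉ (Y ∩ W), so 1 ∈ X \ (Y ∩ W)
1 ∈ (X \ (Y ∩ W)) and 1 ∈ W, so 1 ∉ (X \ (Y ∩ W)) △ W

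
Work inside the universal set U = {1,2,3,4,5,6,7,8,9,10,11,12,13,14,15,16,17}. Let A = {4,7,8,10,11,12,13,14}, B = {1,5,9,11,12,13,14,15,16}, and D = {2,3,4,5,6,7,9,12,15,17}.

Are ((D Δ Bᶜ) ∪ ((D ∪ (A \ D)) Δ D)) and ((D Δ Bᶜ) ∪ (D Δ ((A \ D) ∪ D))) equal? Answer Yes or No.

Bᶜ = {2,3,4,6,7,8,10,17}
D Δ Bᶜ = {5,8,9,10,12,15}
A \ D = {8,10,11,13,14}
D ∪ (A \ D) = {2,3,4,5,6,7,8,9,10,11,12,13,14,15,17}
(D ∪ (A \ D)) Δ D = {8,10,11,13,14}
(D Δ Bᶜ) ∪ ((D ∪ (A \ D)) Δ D) = {5,8,9,10,11,12,13,14,15}
(A \ D) ∪ D = {2,3,4,5,6,7,8,9,10,11,12,13,14,15,17}
D Δ ((A \ D) ∪ D) = {8,10,11,13,14}
(D Δ Bᶜ) ∪ (D Δ ((A \ D) ∪ D)) = {5,8,9,10,11,12,13,14,15}
Both equal {5,8,9,10,11,12,13,14,15}, so (D Δ Bᶜ) ∪ ((D ∪ (A \ D)) Δ D) = (D Δ Bᶜ) ∪ (D Δ ((A \ D) ∪ D)).

Yes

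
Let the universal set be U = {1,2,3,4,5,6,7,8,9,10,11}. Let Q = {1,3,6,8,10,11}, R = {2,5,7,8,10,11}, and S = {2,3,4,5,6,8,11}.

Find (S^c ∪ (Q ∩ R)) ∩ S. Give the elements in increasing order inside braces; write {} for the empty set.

S^c = {1,7,9,10}
Q ∩ R = {8,10,11}
S^c ∪ (Q ∩ R) = {1,7,8,9,10,11}
(S^c ∪ (Q ∩ R)) ∩ S = {8,11}

{8,11}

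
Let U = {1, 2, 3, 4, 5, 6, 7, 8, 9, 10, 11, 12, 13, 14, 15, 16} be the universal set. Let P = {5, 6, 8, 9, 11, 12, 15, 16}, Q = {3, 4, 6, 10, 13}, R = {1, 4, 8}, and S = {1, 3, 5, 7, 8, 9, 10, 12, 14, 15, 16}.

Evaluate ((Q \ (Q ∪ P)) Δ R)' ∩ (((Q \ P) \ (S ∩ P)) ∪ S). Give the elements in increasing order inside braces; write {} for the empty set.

Q ∪ P = {3, 4, 5, 6, 8, 9, 10, 11, 12, 13, 15, 16}
Q \ (Q ∪ P) = {}
(Q \ (Q ∪ P)) Δ R = {1, 4, 8}
((Q \ (Q ∪ P)) Δ R)' = {2, 3, 5, 6, 7, 9, 10, 11, 12, 13, 14, 15, 16}
Q \ P = {3, 4, 10, 13}
S ∩ P = {5, 8, 9, 12, 15, 16}
(Q \ P) \ (S ∩ P) = {3, 4, 10, 13}
((Q \ P) \ (S ∩ P)) ∪ S = {1, 3, 4, 5, 7, 8, 9, 10, 12, 13, 14, 15, 16}
((Q \ (Q ∪ P)) Δ R)' ∩ (((Q \ P) \ (S ∩ P)) ∪ S) = {3, 5, 7, 9, 10, 12, 13, 14, 15, 16}

{3, 5, 7, 9, 10, 12, 13, 14, 15, 16}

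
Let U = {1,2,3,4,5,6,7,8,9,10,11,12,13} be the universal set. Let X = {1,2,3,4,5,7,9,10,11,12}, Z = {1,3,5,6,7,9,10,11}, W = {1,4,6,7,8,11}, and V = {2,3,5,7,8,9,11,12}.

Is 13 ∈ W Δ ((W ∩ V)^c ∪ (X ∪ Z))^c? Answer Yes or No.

No

13 ∉ W and 13 ∉ V, so 13 ∉ W ∩ V
13 ∈ (W ∩ V)^c since 13 ∉ (W ∩ V)
13 ∉ X and 13 ∉ Z, so 13 ∉ X ∪ Z
13 ∈ (W ∩ V)^c and 13 ∉ (X ∪ Z), so 13 ∈ (W ∩ V)^c ∪ (X ∪ Z)
13 ∉ ((W ∩ V)^c ∪ (X ∪ Z))^c since 13 ∈ ((W ∩ V)^c ∪ (X ∪ Z))
13 ∉ W and 13 ∉ ((W ∩ V)^c ∪ (X ∪ Z))^c, so 13 ∉ W Δ ((W ∩ V)^c ∪ (X ∪ Z))^c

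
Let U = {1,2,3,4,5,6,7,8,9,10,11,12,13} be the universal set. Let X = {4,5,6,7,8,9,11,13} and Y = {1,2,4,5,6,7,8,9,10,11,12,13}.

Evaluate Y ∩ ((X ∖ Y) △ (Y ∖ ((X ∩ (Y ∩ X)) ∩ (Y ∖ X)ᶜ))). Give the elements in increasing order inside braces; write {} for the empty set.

{1,2,10,12}

X ∖ Y = {}
Y ∩ X = {4,5,6,7,8,9,11,13}
X ∩ (Y ∩ X) = {4,5,6,7,8,9,11,13}
Y ∖ X = {1,2,10,12}
(Y ∖ X)ᶜ = {3,4,5,6,7,8,9,11,13}
(X ∩ (Y ∩ X)) ∩ (Y ∖ X)ᶜ = {4,5,6,7,8,9,11,13}
Y ∖ ((X ∩ (Y ∩ X)) ∩ (Y ∖ X)ᶜ) = {1,2,10,12}
(X ∖ Y) △ (Y ∖ ((X ∩ (Y ∩ X)) ∩ (Y ∖ X)ᶜ)) = {1,2,10,12}
Y ∩ ((X ∖ Y) △ (Y ∖ ((X ∩ (Y ∩ X)) ∩ (Y ∖ X)ᶜ))) = {1,2,10,12}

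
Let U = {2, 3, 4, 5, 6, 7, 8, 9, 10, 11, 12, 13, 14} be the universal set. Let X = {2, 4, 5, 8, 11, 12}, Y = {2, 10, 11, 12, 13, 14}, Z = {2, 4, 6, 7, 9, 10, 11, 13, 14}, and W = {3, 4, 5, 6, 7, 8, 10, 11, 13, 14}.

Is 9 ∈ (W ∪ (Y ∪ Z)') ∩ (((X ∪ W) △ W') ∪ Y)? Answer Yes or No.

9 ∉ Y and 9 ∈ Z, so 9 ∈ Y ∪ Z
9 ∉ (Y ∪ Z)' since 9 ∈ (Y ∪ Z)
9 ∉ W and 9 ∉ (Y ∪ Z)', so 9 ∉ W ∪ (Y ∪ Z)'
9 ∉ X and 9 ∉ W, so 9 ∉ X ∪ W
9 ∉ W, so 9 ∈ W'
9 ∉ (X ∪ W) and 9 ∈ W', so 9 ∈ (X ∪ W) △ W'
9 ∈ ((X ∪ W) △ W') and 9 ∉ Y, so 9 ∈ ((X ∪ W) △ W') ∪ Y
9 ∉ (W ∪ (Y ∪ Z)') and 9 ∈ (((X ∪ W) △ W') ∪ Y), so 9 ∉ (W ∪ (Y ∪ Z)') ∩ (((X ∪ W) △ W') ∪ Y)

No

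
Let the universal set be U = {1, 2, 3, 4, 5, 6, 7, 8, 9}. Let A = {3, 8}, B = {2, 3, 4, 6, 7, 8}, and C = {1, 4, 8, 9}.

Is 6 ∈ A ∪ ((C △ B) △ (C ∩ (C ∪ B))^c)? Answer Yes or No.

6 ∉ C and 6 ∈ B, so 6 ∈ C △ B
6 ∉ C and 6 ∈ B, so 6 ∈ C ∪ B
6 ∉ C and 6 ∈ (C ∪ B), so 6 ∉ C ∩ (C ∪ B)
6 ∈ (C ∩ (C ∪ B))^c since 6 ∉ (C ∩ (C ∪ B))
6 ∈ (C △ B) and 6 ∈ (C ∩ (C ∪ B))^c, so 6 ∉ (C △ B) △ (C ∩ (C ∪ B))^c
6 ∉ A and 6 ∉ ((C △ B) △ (C ∩ (C ∪ B))^c), so 6 ∉ A ∪ ((C △ B) △ (C ∩ (C ∪ B))^c)

No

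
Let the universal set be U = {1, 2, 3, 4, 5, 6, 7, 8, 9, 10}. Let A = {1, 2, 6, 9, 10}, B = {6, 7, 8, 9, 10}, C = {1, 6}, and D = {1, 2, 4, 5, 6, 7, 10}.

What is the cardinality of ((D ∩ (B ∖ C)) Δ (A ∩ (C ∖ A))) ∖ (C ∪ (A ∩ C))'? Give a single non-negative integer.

0

B ∖ C = {7, 8, 9, 10}
D ∩ (B ∖ C) = {7, 10}
C ∖ A = {}
A ∩ (C ∖ A) = {}
(D ∩ (B ∖ C)) Δ (A ∩ (C ∖ A)) = {7, 10}
A ∩ C = {1, 6}
C ∪ (A ∩ C) = {1, 6}
(C ∪ (A ∩ C))' = {2, 3, 4, 5, 7, 8, 9, 10}
((D ∩ (B ∖ C)) Δ (A ∩ (C ∖ A))) ∖ (C ∪ (A ∩ C))' = {}
|((D ∩ (B ∖ C)) Δ (A ∩ (C ∖ A))) ∖ (C ∪ (A ∩ C))'| = 0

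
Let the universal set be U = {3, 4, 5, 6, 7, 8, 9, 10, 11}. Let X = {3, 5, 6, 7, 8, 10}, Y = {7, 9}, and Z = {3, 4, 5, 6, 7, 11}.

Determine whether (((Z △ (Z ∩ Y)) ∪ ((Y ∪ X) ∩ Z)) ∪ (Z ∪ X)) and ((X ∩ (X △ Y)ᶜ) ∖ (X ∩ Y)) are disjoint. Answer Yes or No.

Yes

Z ∩ Y = {7}
Z △ (Z ∩ Y) = {3, 4, 5, 6, 11}
Y ∪ X = {3, 5, 6, 7, 8, 9, 10}
(Y ∪ X) ∩ Z = {3, 5, 6, 7}
(Z △ (Z ∩ Y)) ∪ ((Y ∪ X) ∩ Z) = {3, 4, 5, 6, 7, 11}
Z ∪ X = {3, 4, 5, 6, 7, 8, 10, 11}
((Z △ (Z ∩ Y)) ∪ ((Y ∪ X) ∩ Z)) ∪ (Z ∪ X) = {3, 4, 5, 6, 7, 8, 10, 11}
X △ Y = {3, 5, 6, 8, 9, 10}
(X △ Y)ᶜ = {4, 7, 11}
X ∩ (X △ Y)ᶜ = {7}
X ∩ Y = {7}
(X ∩ (X △ Y)ᶜ) ∖ (X ∩ Y) = {}
{3, 4, 5, 6, 7, 8, 10, 11} and {} share no elements.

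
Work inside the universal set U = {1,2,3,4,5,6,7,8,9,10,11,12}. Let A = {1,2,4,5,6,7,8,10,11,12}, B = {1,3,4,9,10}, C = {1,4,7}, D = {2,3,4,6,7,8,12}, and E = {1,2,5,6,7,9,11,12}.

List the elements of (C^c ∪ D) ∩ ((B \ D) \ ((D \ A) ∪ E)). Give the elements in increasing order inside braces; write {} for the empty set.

{10}

C^c = {2,3,5,6,8,9,10,11,12}
C^c ∪ D = {2,3,4,5,6,7,8,9,10,11,12}
B \ D = {1,9,10}
D \ A = {3}
(D \ A) ∪ E = {1,2,3,5,6,7,9,11,12}
(B \ D) \ ((D \ A) ∪ E) = {10}
(C^c ∪ D) ∩ ((B \ D) \ ((D \ A) ∪ E)) = {10}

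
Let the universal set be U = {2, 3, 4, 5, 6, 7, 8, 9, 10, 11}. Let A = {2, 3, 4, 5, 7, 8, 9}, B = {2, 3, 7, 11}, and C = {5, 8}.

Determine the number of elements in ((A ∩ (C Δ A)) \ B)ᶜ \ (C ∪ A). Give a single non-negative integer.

3

C Δ A = {2, 3, 4, 7, 9}
A ∩ (C Δ A) = {2, 3, 4, 7, 9}
(A ∩ (C Δ A)) \ B = {4, 9}
((A ∩ (C Δ A)) \ B)ᶜ = {2, 3, 5, 6, 7, 8, 10, 11}
C ∪ A = {2, 3, 4, 5, 7, 8, 9}
((A ∩ (C Δ A)) \ B)ᶜ \ (C ∪ A) = {6, 10, 11}
|((A ∩ (C Δ A)) \ B)ᶜ \ (C ∪ A)| = 3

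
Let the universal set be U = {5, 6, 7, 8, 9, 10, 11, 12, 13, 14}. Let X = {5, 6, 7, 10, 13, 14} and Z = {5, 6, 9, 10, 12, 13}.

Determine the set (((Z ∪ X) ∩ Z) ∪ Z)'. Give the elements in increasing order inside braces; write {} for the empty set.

{7, 8, 11, 14}

Z ∪ X = {5, 6, 7, 9, 10, 12, 13, 14}
(Z ∪ X) ∩ Z = {5, 6, 9, 10, 12, 13}
((Z ∪ X) ∩ Z) ∪ Z = {5, 6, 9, 10, 12, 13}
(((Z ∪ X) ∩ Z) ∪ Z)' = {7, 8, 11, 14}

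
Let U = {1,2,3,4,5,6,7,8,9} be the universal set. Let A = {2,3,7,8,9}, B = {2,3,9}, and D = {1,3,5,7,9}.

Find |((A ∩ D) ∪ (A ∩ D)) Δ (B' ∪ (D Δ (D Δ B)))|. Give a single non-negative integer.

6

A ∩ D = {3,7,9}
(A ∩ D) ∪ (A ∩ D) = {3,7,9}
B' = {1,4,5,6,7,8}
D Δ B = {1,2,5,7}
D Δ (D Δ B) = {2,3,9}
B' ∪ (D Δ (D Δ B)) = {1,2,3,4,5,6,7,8,9}
((A ∩ D) ∪ (A ∩ D)) Δ (B' ∪ (D Δ (D Δ B))) = {1,2,4,5,6,8}
|((A ∩ D) ∪ (A ∩ D)) Δ (B' ∪ (D Δ (D Δ B)))| = 6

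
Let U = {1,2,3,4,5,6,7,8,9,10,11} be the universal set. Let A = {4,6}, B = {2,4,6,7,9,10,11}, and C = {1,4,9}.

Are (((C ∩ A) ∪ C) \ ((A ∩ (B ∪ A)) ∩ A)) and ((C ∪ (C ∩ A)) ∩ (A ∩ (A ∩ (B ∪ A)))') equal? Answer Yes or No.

C ∩ A = {4}
(C ∩ A) ∪ C = {1,4,9}
B ∪ A = {2,4,6,7,9,10,11}
A ∩ (B ∪ A) = {4,6}
(A ∩ (B ∪ A)) ∩ A = {4,6}
((C ∩ A) ∪ C) \ ((A ∩ (B ∪ A)) ∩ A) = {1,9}
C ∪ (C ∩ A) = {1,4,9}
A ∩ (A ∩ (B ∪ A)) = {4,6}
(A ∩ (A ∩ (B ∪ A)))' = {1,2,3,5,7,8,9,10,11}
(C ∪ (C ∩ A)) ∩ (A ∩ (A ∩ (B ∪ A)))' = {1,9}
Both equal {1,9}, so ((C ∩ A) ∪ C) \ ((A ∩ (B ∪ A)) ∩ A) = (C ∪ (C ∩ A)) ∩ (A ∩ (A ∩ (B ∪ A)))'.

Yes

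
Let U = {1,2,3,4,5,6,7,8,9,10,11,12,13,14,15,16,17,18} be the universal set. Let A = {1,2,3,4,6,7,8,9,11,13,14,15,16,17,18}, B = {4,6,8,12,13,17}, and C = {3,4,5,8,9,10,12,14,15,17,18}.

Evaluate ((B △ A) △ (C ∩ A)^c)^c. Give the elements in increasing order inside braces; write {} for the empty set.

B △ A = {1,2,3,7,9,11,12,14,15,16,18}
C ∩ A = {3,4,8,9,14,15,17,18}
(C ∩ A)^c = {1,2,5,6,7,10,11,12,13,16}
(B △ A) △ (C ∩ A)^c = {3,5,6,9,10,13,14,15,18}
((B △ A) △ (C ∩ A)^c)^c = {1,2,4,7,8,11,12,16,17}

{1,2,4,7,8,11,12,16,17}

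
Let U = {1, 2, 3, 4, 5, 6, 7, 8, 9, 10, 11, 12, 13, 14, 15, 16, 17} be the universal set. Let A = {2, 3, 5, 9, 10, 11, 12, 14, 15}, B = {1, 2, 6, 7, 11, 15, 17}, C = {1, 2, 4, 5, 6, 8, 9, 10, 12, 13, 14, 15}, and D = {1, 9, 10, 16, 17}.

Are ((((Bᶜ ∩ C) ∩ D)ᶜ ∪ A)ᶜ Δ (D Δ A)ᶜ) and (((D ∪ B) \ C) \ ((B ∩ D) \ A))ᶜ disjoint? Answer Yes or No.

Bᶜ = {3, 4, 5, 8, 9, 10, 12, 13, 14, 16}
Bᶜ ∩ C = {4, 5, 8, 9, 10, 12, 13, 14}
(Bᶜ ∩ C) ∩ D = {9, 10}
((Bᶜ ∩ C) ∩ D)ᶜ = {1, 2, 3, 4, 5, 6, 7, 8, 11, 12, 13, 14, 15, 16, 17}
((Bᶜ ∩ C) ∩ D)ᶜ ∪ A = {1, 2, 3, 4, 5, 6, 7, 8, 9, 10, 11, 12, 13, 14, 15, 16, 17}
(((Bᶜ ∩ C) ∩ D)ᶜ ∪ A)ᶜ = {}
D Δ A = {1, 2, 3, 5, 11, 12, 14, 15, 16, 17}
(D Δ A)ᶜ = {4, 6, 7, 8, 9, 10, 13}
(((Bᶜ ∩ C) ∩ D)ᶜ ∪ A)ᶜ Δ (D Δ A)ᶜ = {4, 6, 7, 8, 9, 10, 13}
D ∪ B = {1, 2, 6, 7, 9, 10, 11, 15, 16, 17}
(D ∪ B) \ C = {7, 11, 16, 17}
B ∩ D = {1, 17}
(B ∩ D) \ A = {1, 17}
((D ∪ B) \ C) \ ((B ∩ D) \ A) = {7, 11, 16}
(((D ∪ B) \ C) \ ((B ∩ D) \ A))ᶜ = {1, 2, 3, 4, 5, 6, 8, 9, 10, 12, 13, 14, 15, 17}
4 lies in both, so they are not disjoint.

No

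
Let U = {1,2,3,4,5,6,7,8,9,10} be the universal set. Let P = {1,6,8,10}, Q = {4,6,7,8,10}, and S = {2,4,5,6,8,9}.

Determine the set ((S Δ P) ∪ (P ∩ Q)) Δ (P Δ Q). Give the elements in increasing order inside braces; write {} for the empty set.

S Δ P = {1,2,4,5,9,10}
P ∩ Q = {6,8,10}
(S Δ P) ∪ (P ∩ Q) = {1,2,4,5,6,8,9,10}
P Δ Q = {1,4,7}
((S Δ P) ∪ (P ∩ Q)) Δ (P Δ Q) = {2,5,6,7,8,9,10}

{2,5,6,7,8,9,10}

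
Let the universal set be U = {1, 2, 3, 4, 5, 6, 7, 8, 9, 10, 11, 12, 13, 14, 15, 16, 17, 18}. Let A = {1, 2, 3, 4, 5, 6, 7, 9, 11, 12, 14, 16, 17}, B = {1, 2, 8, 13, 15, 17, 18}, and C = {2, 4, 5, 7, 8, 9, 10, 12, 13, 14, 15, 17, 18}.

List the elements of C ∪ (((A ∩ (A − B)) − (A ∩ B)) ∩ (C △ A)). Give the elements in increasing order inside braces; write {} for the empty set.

{2, 3, 4, 5, 6, 7, 8, 9, 10, 11, 12, 13, 14, 15, 16, 17, 18}

A − B = {3, 4, 5, 6, 7, 9, 11, 12, 14, 16}
A ∩ (A − B) = {3, 4, 5, 6, 7, 9, 11, 12, 14, 16}
A ∩ B = {1, 2, 17}
(A ∩ (A − B)) − (A ∩ B) = {3, 4, 5, 6, 7, 9, 11, 12, 14, 16}
C △ A = {1, 3, 6, 8, 10, 11, 13, 15, 16, 18}
((A ∩ (A − B)) − (A ∩ B)) ∩ (C △ A) = {3, 6, 11, 16}
C ∪ (((A ∩ (A − B)) − (A ∩ B)) ∩ (C △ A)) = {2, 3, 4, 5, 6, 7, 8, 9, 10, 11, 12, 13, 14, 15, 16, 17, 18}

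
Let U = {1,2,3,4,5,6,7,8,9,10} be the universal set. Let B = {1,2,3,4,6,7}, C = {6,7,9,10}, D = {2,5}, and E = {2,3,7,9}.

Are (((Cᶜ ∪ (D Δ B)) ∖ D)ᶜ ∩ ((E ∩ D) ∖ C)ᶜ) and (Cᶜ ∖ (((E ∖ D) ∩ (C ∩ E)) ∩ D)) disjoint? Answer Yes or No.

Cᶜ = {1,2,3,4,5,8}
D Δ B = {1,3,4,5,6,7}
Cᶜ ∪ (D Δ B) = {1,2,3,4,5,6,7,8}
(Cᶜ ∪ (D Δ B)) ∖ D = {1,3,4,6,7,8}
((Cᶜ ∪ (D Δ B)) ∖ D)ᶜ = {2,5,9,10}
E ∩ D = {2}
(E ∩ D) ∖ C = {2}
((E ∩ D) ∖ C)ᶜ = {1,3,4,5,6,7,8,9,10}
((Cᶜ ∪ (D Δ B)) ∖ D)ᶜ ∩ ((E ∩ D) ∖ C)ᶜ = {5,9,10}
E ∖ D = {3,7,9}
C ∩ E = {7,9}
(E ∖ D) ∩ (C ∩ E) = {7,9}
((E ∖ D) ∩ (C ∩ E)) ∩ D = {}
Cᶜ ∖ (((E ∖ D) ∩ (C ∩ E)) ∩ D) = {1,2,3,4,5,8}
5 lies in both, so they are not disjoint.

No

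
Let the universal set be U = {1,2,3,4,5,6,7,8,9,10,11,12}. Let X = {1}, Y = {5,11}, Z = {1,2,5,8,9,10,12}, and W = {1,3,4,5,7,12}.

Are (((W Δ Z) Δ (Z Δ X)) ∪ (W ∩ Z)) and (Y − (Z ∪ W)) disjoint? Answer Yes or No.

W Δ Z = {2,3,4,7,8,9,10}
Z Δ X = {2,5,8,9,10,12}
(W Δ Z) Δ (Z Δ X) = {3,4,5,7,12}
W ∩ Z = {1,5,12}
((W Δ Z) Δ (Z Δ X)) ∪ (W ∩ Z) = {1,3,4,5,7,12}
Z ∪ W = {1,2,3,4,5,7,8,9,10,12}
Y − (Z ∪ W) = {11}
{1,3,4,5,7,12} and {11} share no elements.

Yes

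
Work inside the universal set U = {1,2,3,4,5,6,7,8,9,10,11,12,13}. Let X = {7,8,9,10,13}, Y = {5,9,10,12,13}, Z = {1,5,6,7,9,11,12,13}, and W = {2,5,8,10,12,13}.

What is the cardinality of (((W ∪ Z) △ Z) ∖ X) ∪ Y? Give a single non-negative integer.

6

W ∪ Z = {1,2,5,6,7,8,9,10,11,12,13}
(W ∪ Z) △ Z = {2,8,10}
((W ∪ Z) △ Z) ∖ X = {2}
(((W ∪ Z) △ Z) ∖ X) ∪ Y = {2,5,9,10,12,13}
|(((W ∪ Z) △ Z) ∖ X) ∪ Y| = 6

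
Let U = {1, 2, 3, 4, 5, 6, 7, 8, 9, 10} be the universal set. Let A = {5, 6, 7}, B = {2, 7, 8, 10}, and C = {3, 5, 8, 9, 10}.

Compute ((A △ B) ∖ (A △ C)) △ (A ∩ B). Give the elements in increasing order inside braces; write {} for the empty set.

{2, 5, 7}

A △ B = {2, 5, 6, 8, 10}
A △ C = {3, 6, 7, 8, 9, 10}
(A △ B) ∖ (A △ C) = {2, 5}
A ∩ B = {7}
((A △ B) ∖ (A △ C)) △ (A ∩ B) = {2, 5, 7}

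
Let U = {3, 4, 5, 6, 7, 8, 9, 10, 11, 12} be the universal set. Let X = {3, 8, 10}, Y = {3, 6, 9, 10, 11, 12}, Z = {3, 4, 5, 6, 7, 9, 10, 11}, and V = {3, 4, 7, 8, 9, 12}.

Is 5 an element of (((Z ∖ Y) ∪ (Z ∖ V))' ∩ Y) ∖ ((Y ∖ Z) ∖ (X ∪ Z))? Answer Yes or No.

No

5 ∈ Z and 5 ∉ Y, so 5 ∈ Z ∖ Y
5 ∈ Z and 5 ∉ V, so 5 ∈ Z ∖ V
5 ∈ (Z ∖ Y) and 5 ∈ (Z ∖ V), so 5 ∈ (Z ∖ Y) ∪ (Z ∖ V)
5 ∉ ((Z ∖ Y) ∪ (Z ∖ V))' since 5 ∈ ((Z ∖ Y) ∪ (Z ∖ V))
5 ∉ ((Z ∖ Y) ∪ (Z ∖ V))' and 5 ∉ Y, so 5 ∉ ((Z ∖ Y) ∪ (Z ∖ V))' ∩ Y
5 ∉ Y and 5 ∈ Z, so 5 ∉ Y ∖ Z
5 ∉ X and 5 ∈ Z, so 5 ∈ X ∪ Z
5 ∉ (Y ∖ Z) and 5 ∈ (X ∪ Z), so 5 ∉ (Y ∖ Z) ∖ (X ∪ Z)
5 ∉ (((Z ∖ Y) ∪ (Z ∖ V))' ∩ Y) and 5 ∉ ((Y ∖ Z) ∖ (X ∪ Z)), so 5 ∉ (((Z ∖ Y) ∪ (Z ∖ V))' ∩ Y) ∖ ((Y ∖ Z) ∖ (X ∪ Z))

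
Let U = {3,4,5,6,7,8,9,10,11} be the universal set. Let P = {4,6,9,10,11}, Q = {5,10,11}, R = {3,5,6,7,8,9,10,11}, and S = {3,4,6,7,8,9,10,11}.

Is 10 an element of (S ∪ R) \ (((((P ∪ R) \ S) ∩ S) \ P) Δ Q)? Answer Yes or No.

No

10 ∈ S and 10 ∈ R, so 10 ∈ S ∪ R
10 ∈ P and 10 ∈ R, so 10 ∈ P ∪ R
10 ∈ (P ∪ R) and 10 ∈ S, so 10 ∉ (P ∪ R) \ S
10 ∉ ((P ∪ R) \ S) and 10 ∈ S, so 10 ∉ ((P ∪ R) \ S) ∩ S
10 ∉ (((P ∪ R) \ S) ∩ S) and 10 ∈ P, so 10 ∉ (((P ∪ R) \ S) ∩ S) \ P
10 ∉ ((((P ∪ R) \ S) ∩ S) \ P) and 10 ∈ Q, so 10 ∈ ((((P ∪ R) \ S) ∩ S) \ P) Δ Q
10 ∈ (S ∪ R) and 10 ∈ (((((P ∪ R) \ S) ∩ S) \ P) Δ Q), so 10 ∉ (S ∪ R) \ (((((P ∪ R) \ S) ∩ S) \ P) Δ Q)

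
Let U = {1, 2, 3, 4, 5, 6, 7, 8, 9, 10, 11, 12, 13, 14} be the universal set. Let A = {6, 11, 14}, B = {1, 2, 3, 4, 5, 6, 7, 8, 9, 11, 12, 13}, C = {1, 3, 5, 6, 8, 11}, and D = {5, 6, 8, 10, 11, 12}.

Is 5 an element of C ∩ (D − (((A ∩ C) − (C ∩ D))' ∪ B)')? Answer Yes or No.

5 ∉ A and 5 ∈ C, so 5 ∉ A ∩ C
5 ∈ C and 5 ∈ D, so 5 ∈ C ∩ D
5 ∉ (A ∩ C) and 5 ∈ (C ∩ D), so 5 ∉ (A ∩ C) − (C ∩ D)
5 ∈ ((A ∩ C) − (C ∩ D))' since 5 ∉ ((A ∩ C) − (C ∩ D))
5 ∈ ((A ∩ C) − (C ∩ D))' and 5 ∈ B, so 5 ∈ ((A ∩ C) − (C ∩ D))' ∪ B
5 ∉ (((A ∩ C) − (C ∩ D))' ∪ B)' since 5 ∈ (((A ∩ C) − (C ∩ D))' ∪ B)
5 ∈ D and 5 ∉ (((A ∩ C) − (C ∩ D))' ∪ B)', so 5 ∈ D − (((A ∩ C) − (C ∩ D))' ∪ B)'
5 ∈ C and 5 ∈ (D − (((A ∩ C) − (C ∩ D))' ∪ B)'), so 5 ∈ C ∩ (D − (((A ∩ C) − (C ∩ D))' ∪ B)')

Yes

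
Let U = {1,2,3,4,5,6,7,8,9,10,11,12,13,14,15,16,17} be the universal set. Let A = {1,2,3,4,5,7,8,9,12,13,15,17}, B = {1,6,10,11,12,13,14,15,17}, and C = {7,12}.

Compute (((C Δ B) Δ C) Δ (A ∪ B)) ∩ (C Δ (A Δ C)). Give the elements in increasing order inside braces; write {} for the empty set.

C Δ B = {1,6,7,10,11,13,14,15,17}
(C Δ B) Δ C = {1,6,10,11,12,13,14,15,17}
A ∪ B = {1,2,3,4,5,6,7,8,9,10,11,12,13,14,15,17}
((C Δ B) Δ C) Δ (A ∪ B) = {2,3,4,5,7,8,9}
A Δ C = {1,2,3,4,5,8,9,13,15,17}
C Δ (A Δ C) = {1,2,3,4,5,7,8,9,12,13,15,17}
(((C Δ B) Δ C) Δ (A ∪ B)) ∩ (C Δ (A Δ C)) = {2,3,4,5,7,8,9}

{2,3,4,5,7,8,9}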